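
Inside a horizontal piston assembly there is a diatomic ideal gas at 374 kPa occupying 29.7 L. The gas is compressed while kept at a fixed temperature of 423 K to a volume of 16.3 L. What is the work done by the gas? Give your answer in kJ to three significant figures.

Isothermal: W = nRT ln(V₂/V₁) = P₁V₁ ln(V₂/V₁).
P₁V₁ = (374 kPa)(29.7 L) = 11108 J.
W = 11108 × ln(16.3/29.7) = 11108 × -0.6
W_by_gas = -6664 J.

W ≈ -6.66 kJ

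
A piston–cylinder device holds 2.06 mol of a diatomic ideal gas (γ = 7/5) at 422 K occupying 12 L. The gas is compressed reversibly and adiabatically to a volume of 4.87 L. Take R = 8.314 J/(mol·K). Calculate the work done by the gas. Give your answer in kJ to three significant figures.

W ≈ -7.85 kJ

Adiabatic: TV^(γ−1) = const with γ = 7/5.
T₂ = T₁ (V₁/V₂)^(γ−1) = 422 × (12/4.87)^0.4 = 422 × 1.434 = 605.3 K.
W_by = nCᵥ(T₁ − T₂) = (2.06)(20.79)(422 − 605.3) = -7849 J.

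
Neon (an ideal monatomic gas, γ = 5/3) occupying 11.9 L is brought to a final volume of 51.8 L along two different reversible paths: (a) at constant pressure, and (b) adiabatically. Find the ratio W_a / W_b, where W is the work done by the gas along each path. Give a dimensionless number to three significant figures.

Path (a) isobaric: W = P₁(V₂ − V₁) → W_a/(P₁V₁) = 3.353.
Path (b) adiabatic: W = P₁V₁(1 − (V₁/V₂)^(γ−1))/(γ−1) → W_b/(P₁V₁) = 0.9374.
W_a / W_b = 3.353 / 0.9374 = 3.577.

W_a / W_b ≈ 3.58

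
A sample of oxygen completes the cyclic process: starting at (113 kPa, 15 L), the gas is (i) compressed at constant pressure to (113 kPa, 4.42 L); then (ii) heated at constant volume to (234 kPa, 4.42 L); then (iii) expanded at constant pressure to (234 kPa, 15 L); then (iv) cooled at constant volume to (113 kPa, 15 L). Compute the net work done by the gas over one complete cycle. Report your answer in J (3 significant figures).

Constant-volume legs do no work.
W(i) = (113)(4.42 − 15) = -1196 J; W(iii) = (234)(15 − 4.42) = 2476 J.
W_net = -1196 + 2476 = 1280 J (the clockwise enclosed area).

W_net ≈ 1280 J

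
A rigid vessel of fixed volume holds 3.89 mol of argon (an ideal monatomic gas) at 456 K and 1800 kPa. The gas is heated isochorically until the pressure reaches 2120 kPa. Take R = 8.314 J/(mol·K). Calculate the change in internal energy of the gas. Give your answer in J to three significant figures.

ΔU ≈ 3930 J

Constant volume ⇒ W = 0, so Q = ΔU = nCᵥΔT with Cᵥ = 3R/2 = 12.47 J/(mol·K).
At constant V, T₂/T₁ = P₂/P₁ ⇒ ΔT = T₁(P₂/P₁ − 1) = 456·(2120/1800 − 1) = 81.07 K.
ΔU = (3.89)(12.47)(81.07) = 3933 J.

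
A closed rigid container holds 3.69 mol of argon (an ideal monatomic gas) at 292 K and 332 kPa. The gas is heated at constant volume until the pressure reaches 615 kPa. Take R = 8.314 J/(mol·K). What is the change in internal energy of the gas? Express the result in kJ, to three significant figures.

Constant volume ⇒ W = 0, so Q = ΔU = nCᵥΔT with Cᵥ = 3R/2 = 12.47 J/(mol·K).
At constant V, T₂/T₁ = P₂/P₁ ⇒ ΔT = T₁(P₂/P₁ − 1) = 292·(615/332 − 1) = 248.9 K.
ΔU = (3.69)(12.47)(248.9) = 11454 J.

ΔU ≈ 11.5 kJ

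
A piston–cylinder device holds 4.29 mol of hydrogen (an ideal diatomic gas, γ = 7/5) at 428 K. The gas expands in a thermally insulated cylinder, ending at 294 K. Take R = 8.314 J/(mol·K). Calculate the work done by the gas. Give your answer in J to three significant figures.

Adiabatic ⇒ Q = 0, so W_by = −ΔU = nCᵥ(T₁ − T₂).
Cᵥ = 5R/2 = 20.79 J/(mol·K).
W = (4.29)(20.79)(428 − 294) = 11948 J.

W ≈ 11900 J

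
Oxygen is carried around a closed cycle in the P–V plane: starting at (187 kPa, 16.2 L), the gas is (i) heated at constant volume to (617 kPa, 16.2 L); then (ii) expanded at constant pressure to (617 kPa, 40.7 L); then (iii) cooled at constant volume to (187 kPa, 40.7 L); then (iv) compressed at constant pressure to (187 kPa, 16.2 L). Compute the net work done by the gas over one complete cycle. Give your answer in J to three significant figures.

Constant-volume legs do no work.
W(ii) = (617)(40.7 − 16.2) = 15117 J; W(iv) = (187)(16.2 − 40.7) = -4582 J.
W_net = 15117 − 4582 = 10535 J (the clockwise enclosed area).

W_net ≈ 10500 J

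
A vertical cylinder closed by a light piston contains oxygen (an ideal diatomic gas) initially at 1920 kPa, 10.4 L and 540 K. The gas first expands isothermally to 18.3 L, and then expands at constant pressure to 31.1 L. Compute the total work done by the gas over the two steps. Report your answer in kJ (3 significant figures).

W_total ≈ 25.3 kJ

Step 1 (isothermal): W = P₁V₁ ln(V₂/V₁) = (19968) ln(18.3/10.4) = 11284 J.
After step 1: P = 1091 kPa, V = 18.3 L, T = 540 K.
Step 2 (isobaric): W = PΔV = (1091 kPa)(31.1 − 18.3 L) = 13967 J.
W_total = 11284 + 13967 = 25251 J.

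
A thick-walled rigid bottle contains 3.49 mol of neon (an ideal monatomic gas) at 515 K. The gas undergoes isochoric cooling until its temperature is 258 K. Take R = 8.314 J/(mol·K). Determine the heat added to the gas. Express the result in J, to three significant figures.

Constant volume ⇒ W = 0, so Q = ΔU = nCᵥΔT with Cᵥ = 3R/2 = 12.47 J/(mol·K).
ΔU = (3.49)(12.47)(258 − 515) = -11186 J.

Q ≈ -11200 J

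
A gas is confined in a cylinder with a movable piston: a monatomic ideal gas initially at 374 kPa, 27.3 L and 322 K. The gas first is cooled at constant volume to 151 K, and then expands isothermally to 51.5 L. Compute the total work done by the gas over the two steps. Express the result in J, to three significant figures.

Step 1 (isochoric): W = 0 (constant volume).
After step 1: P = 175.4 kPa (V unchanged).
Step 2 (isothermal): W = P₁V₁ ln(V₂/V₁) = (4788) ln(51.5/27.3) = 3039 J.
W_total = 0 + 3039 = 3039 J.

W_total ≈ 3040 J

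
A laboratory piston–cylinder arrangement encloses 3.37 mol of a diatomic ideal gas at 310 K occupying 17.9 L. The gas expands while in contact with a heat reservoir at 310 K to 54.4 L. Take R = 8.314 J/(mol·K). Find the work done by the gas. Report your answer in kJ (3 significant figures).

W ≈ 9.65 kJ

Isothermal: W = nRT ln(V₂/V₁).
W = (3.37)(8.314)(310) × ln(54.4/17.9)
  = 8686 × 1.112
W_by_gas = 9655 J.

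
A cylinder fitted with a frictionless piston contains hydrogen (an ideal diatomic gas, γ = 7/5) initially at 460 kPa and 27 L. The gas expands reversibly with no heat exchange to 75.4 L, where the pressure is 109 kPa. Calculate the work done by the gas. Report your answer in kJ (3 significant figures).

W ≈ 10.5 kJ

Adiabatic: W = (P₁V₁ − P₂V₂)/(γ − 1) with γ = 7/5.
P₁V₁ = 12420 J, P₂V₂ = 8219 J.
W = (12420 − 8219) / 0.4 = 10504 J.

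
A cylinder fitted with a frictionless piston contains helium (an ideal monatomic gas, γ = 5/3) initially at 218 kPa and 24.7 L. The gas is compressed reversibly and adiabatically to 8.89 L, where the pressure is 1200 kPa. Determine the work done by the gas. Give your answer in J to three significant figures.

W ≈ -7930 J

Adiabatic: W = (P₁V₁ − P₂V₂)/(γ − 1) with γ = 5/3.
P₁V₁ = 5385 J, P₂V₂ = 10668 J.
W = (5385 − 10668) / 0.6667 = -7925 J.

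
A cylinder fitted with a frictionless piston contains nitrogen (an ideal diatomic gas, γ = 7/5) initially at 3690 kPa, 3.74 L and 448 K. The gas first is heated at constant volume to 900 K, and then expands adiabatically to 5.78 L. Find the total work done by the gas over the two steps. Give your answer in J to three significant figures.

W_total ≈ 11100 J

Step 1 (isochoric): W = 0 (constant volume).
After step 1: P = 7413 kPa (V unchanged).
Step 2 (adiabatic): W = (P₁V₁ − P₂V₂)/(γ−1) = (27724 − 23294)/0.4 = 11077 J.
W_total = 0 + 11077 = 11077 J.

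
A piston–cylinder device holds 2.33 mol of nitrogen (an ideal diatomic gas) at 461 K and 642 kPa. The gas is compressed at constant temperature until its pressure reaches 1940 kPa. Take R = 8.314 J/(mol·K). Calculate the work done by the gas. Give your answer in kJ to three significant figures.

Isothermal process: W = nRT ln(V₂/V₁) = nRT ln(P₁/P₂).
W = (2.33)(8.314)(461) × ln(642/1940)
  = 8930 × ln(0.3309) = 8930 × -1.106
W_by_gas = -9876 J.

W ≈ -9.88 kJ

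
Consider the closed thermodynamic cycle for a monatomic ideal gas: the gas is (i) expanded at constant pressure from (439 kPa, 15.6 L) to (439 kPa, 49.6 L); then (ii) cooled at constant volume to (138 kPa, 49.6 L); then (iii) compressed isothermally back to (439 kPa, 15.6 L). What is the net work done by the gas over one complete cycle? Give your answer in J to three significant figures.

Leg (i): W = PΔV = (439)(49.6 − 15.6) = 14926 J.
Leg (ii): W = 0.
Leg (iii): W = PᵢVᵢ ln(V_f/Vᵢ) = (6845) ln(15.6/49.6) = -7918 J.
W_net = 14926 − 7918 = 7008 J.

W_net ≈ 7010 J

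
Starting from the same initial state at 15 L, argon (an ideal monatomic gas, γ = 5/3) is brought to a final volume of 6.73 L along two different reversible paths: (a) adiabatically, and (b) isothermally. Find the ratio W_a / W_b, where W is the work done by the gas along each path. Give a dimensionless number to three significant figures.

Path (a) adiabatic: W = P₁V₁(1 − (V₁/V₂)^(γ−1))/(γ−1) → W_a/(P₁V₁) = -1.059.
Path (b) isothermal: W = P₁V₁ ln(V₂/V₁) → W_b/(P₁V₁) = -0.8015.
W_a / W_b = -1.059 / -0.8015 = 1.322.

W_a / W_b ≈ 1.32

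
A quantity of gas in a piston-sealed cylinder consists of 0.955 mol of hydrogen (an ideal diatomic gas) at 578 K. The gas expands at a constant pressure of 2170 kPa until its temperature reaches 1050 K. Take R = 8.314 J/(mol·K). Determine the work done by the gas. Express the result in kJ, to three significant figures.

Isobaric: W = P ΔV = nR ΔT.
W = (0.955)(8.314)(1050 − 578) = 3748 J.

W ≈ 3.75 kJ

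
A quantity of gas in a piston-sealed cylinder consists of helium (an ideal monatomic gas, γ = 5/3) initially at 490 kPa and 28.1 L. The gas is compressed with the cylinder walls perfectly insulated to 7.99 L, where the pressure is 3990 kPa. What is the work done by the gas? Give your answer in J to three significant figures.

W ≈ -27200 J

Adiabatic: W = (P₁V₁ − P₂V₂)/(γ − 1) with γ = 5/3.
P₁V₁ = 13769 J, P₂V₂ = 31880 J.
W = (13769 − 31880) / 0.6667 = -27167 J.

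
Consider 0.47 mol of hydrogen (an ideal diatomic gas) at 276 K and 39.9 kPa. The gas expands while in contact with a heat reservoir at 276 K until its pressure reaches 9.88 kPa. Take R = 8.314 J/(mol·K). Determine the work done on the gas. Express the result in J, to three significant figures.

W ≈ -1510 J

Isothermal process: W = nRT ln(V₂/V₁) = nRT ln(P₁/P₂).
W = (0.47)(8.314)(276) × ln(39.9/9.88)
  = 1078 × ln(4.038) = 1078 × 1.396
W_by_gas = 1505 J; work on gas = −W_by = -1505 J.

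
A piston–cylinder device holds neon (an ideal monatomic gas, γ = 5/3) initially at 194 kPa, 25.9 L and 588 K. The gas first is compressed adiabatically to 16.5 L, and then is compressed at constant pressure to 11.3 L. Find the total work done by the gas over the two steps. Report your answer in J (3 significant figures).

Step 1 (adiabatic): W = (P₁V₁ − P₂V₂)/(γ−1) = (5025 − 6786)/0.667 = -2643 J.
After step 1: P = 411.3 kPa, V = 16.5 L, T = 794.2 K.
Step 2 (isobaric): W = PΔV = (411.3 kPa)(11.3 − 16.5 L) = -2139 J.
W_total = -2643 − 2139 = -4782 J.

W_total ≈ -4780 J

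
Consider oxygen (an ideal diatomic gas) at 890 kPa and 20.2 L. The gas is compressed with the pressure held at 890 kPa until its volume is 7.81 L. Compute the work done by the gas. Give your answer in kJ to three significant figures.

Isobaric: W = P ΔV.
W = (890 kPa)(7.81 − 20.2 L) = (890)(-12.39) = -11027 J.

W ≈ -11.0 kJ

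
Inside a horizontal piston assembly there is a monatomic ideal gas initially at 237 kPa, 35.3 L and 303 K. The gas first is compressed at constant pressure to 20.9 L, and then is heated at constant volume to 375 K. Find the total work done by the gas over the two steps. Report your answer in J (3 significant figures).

W_total ≈ -3410 J

Step 1 (isobaric): W = PΔV = (237 kPa)(20.9 − 35.3 L) = -3413 J.
Step 2 (isochoric): W = 0 (constant volume).
W_total = -3413 + 0 = -3413 J.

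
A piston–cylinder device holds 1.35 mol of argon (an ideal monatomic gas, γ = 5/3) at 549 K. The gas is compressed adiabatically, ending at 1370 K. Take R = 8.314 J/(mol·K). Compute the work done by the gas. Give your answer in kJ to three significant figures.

W ≈ -13.8 kJ

Adiabatic ⇒ Q = 0, so W_by = −ΔU = nCᵥ(T₁ − T₂).
Cᵥ = 3R/2 = 12.47 J/(mol·K).
W = (1.35)(12.47)(549 − 1370) = -13822 J.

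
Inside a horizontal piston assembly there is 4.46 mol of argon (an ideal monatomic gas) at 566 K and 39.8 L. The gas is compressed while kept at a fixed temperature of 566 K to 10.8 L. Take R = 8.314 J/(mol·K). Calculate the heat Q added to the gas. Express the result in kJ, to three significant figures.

Isothermal ⇒ ΔU = 0, so Q = W = nRT ln(V₂/V₁).
Q = (4.46)(8.314)(566) ln(10.8/39.8) = 20988 × -1.304 = -27374 J.

Q ≈ -27.4 kJ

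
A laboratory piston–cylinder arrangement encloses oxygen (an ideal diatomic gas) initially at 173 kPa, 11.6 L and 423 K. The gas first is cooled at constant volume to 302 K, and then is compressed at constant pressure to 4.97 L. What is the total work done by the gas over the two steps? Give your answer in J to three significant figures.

W_total ≈ -819 J

Step 1 (isochoric): W = 0 (constant volume).
After step 1: P = 123.5 kPa (V unchanged).
Step 2 (isobaric): W = PΔV = (123.5 kPa)(4.97 − 11.6 L) = -818.9 J.
W_total = 0 − 818.9 = -818.9 J.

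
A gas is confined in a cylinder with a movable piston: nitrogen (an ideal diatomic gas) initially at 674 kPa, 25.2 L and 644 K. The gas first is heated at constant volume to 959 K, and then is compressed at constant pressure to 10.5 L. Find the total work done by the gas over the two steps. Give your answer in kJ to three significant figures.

Step 1 (isochoric): W = 0 (constant volume).
After step 1: P = 1004 kPa (V unchanged).
Step 2 (isobaric): W = PΔV = (1004 kPa)(10.5 − 25.2 L) = -14754 J.
W_total = 0 − 14754 = -14754 J.

W_total ≈ -14.8 kJ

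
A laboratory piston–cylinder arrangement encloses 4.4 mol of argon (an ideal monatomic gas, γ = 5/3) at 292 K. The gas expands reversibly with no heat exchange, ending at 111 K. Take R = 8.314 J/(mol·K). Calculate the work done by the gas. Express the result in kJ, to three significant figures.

W ≈ 9.93 kJ

Adiabatic ⇒ Q = 0, so W_by = −ΔU = nCᵥ(T₁ − T₂).
Cᵥ = 3R/2 = 12.47 J/(mol·K).
W = (4.4)(12.47)(292 − 111) = 9932 J.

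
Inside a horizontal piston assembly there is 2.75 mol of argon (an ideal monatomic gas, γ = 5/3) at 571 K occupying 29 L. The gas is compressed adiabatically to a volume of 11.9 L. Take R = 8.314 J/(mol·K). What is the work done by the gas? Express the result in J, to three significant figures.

W ≈ -15900 J

Adiabatic: TV^(γ−1) = const with γ = 5/3.
T₂ = T₁ (V₁/V₂)^(γ−1) = 571 × (29/11.9)^0.667 = 571 × 1.811 = 1034 K.
W_by = nCᵥ(T₁ − T₂) = (2.75)(12.47)(571 − 1034) = -15880 J.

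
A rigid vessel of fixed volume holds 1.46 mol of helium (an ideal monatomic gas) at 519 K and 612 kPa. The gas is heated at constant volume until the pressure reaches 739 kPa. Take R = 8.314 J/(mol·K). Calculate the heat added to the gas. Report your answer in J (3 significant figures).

Q ≈ 1960 J

Constant volume ⇒ W = 0, so Q = ΔU = nCᵥΔT with Cᵥ = 3R/2 = 12.47 J/(mol·K).
At constant V, T₂/T₁ = P₂/P₁ ⇒ ΔT = T₁(P₂/P₁ − 1) = 519·(739/612 − 1) = 107.7 K.
ΔU = (1.46)(12.47)(107.7) = 1961 J.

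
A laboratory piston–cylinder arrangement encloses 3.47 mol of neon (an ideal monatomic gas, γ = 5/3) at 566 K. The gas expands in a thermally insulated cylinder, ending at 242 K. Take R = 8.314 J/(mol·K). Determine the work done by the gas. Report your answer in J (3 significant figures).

Adiabatic ⇒ Q = 0, so W_by = −ΔU = nCᵥ(T₁ − T₂).
Cᵥ = 3R/2 = 12.47 J/(mol·K).
W = (3.47)(12.47)(566 − 242) = 14021 J.

W ≈ 14000 J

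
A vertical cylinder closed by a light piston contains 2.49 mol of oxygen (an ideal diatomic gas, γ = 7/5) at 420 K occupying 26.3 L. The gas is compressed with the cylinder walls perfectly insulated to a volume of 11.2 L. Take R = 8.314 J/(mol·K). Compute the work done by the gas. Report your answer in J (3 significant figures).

Adiabatic: TV^(γ−1) = const with γ = 7/5.
T₂ = T₁ (V₁/V₂)^(γ−1) = 420 × (26.3/11.2)^0.4 = 420 × 1.407 = 590.9 K.
W_by = nCᵥ(T₁ − T₂) = (2.49)(20.79)(420 − 590.9) = -8847 J.

W ≈ -8850 J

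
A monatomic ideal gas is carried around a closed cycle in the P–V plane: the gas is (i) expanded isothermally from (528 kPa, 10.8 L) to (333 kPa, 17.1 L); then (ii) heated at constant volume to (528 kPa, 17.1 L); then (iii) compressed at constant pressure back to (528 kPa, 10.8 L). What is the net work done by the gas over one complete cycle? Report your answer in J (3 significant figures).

Leg (i): W = PᵢVᵢ ln(V_f/Vᵢ) = (5702) ln(17.1/10.8) = 2620 J.
Leg (ii): W = 0.
Leg (iii): W = PΔV = (528)(10.8 − 17.1) = -3326 J.
W_net = 2620 − 3326 = -706 J.

W_net ≈ -706 J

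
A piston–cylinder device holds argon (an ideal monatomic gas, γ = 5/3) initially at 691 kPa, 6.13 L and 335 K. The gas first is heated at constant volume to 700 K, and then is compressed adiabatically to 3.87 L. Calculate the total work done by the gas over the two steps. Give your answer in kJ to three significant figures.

W_total ≈ -4.76 kJ

Step 1 (isochoric): W = 0 (constant volume).
After step 1: P = 1444 kPa (V unchanged).
Step 2 (adiabatic): W = (P₁V₁ − P₂V₂)/(γ−1) = (8851 − 12027)/0.667 = -4764 J.
W_total = 0 − 4764 = -4764 J.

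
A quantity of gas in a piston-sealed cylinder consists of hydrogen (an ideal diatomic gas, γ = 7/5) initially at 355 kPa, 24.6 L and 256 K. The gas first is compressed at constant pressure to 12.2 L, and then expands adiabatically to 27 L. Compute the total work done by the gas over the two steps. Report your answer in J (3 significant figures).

Step 1 (isobaric): W = PΔV = (355 kPa)(12.2 − 24.6 L) = -4402 J.
After step 1: P = 355 kPa, V = 12.2 L, T = 127 K.
Step 2 (adiabatic): W = (P₁V₁ − P₂V₂)/(γ−1) = (4331 − 3152)/0.4 = 2947 J.
W_total = -4402 + 2947 = -1455 J.

W_total ≈ -1450 J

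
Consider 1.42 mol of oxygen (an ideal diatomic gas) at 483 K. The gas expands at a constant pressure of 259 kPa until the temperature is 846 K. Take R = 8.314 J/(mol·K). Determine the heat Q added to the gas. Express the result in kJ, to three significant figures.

Q ≈ 15.0 kJ

Isobaric: W = nRΔT = (1.42)(8.314)(363) = 4286 J.
ΔU = nCᵥΔT with Cᵥ = 5R/2: ΔU = (1.42)(20.79)(363) = 10714 J.
Q = ΔU + W = 10714 + 4286 = 14999 J.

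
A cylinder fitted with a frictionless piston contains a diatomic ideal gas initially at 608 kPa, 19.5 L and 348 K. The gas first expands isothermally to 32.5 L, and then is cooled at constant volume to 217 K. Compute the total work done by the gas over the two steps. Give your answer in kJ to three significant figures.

Step 1 (isothermal): W = P₁V₁ ln(V₂/V₁) = (11856) ln(32.5/19.5) = 6056 J.
Step 2 (isochoric): W = 0 (constant volume).
W_total = 6056 + 0 = 6056 J.

W_total ≈ 6.06 kJ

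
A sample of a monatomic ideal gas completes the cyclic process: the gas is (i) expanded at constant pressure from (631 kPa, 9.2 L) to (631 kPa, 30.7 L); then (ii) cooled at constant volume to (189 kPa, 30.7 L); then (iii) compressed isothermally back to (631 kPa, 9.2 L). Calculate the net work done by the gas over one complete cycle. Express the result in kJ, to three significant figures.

W_net ≈ 6.57 kJ

Leg (i): W = PΔV = (631)(30.7 − 9.2) = 13566 J.
Leg (ii): W = 0.
Leg (iii): W = PᵢVᵢ ln(V_f/Vᵢ) = (5802) ln(9.2/30.7) = -6992 J.
W_net = 13566 − 6992 = 6574 J.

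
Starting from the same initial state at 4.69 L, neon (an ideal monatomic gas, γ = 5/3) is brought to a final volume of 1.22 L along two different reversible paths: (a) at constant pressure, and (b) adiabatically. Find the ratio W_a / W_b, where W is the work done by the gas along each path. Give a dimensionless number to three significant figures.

W_a / W_b ≈ 0.339

Path (a) isobaric: W = P₁(V₂ − V₁) → W_a/(P₁V₁) = -0.7399.
Path (b) adiabatic: W = P₁V₁(1 − (V₁/V₂)^(γ−1))/(γ−1) → W_b/(P₁V₁) = -2.181.
W_a / W_b = -0.7399 / -2.181 = 0.3392.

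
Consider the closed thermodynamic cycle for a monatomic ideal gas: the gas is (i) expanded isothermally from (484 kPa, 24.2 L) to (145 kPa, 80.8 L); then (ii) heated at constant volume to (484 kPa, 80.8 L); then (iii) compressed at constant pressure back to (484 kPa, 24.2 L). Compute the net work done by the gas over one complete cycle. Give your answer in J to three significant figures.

W_net ≈ -13300 J

Leg (i): W = PᵢVᵢ ln(V_f/Vᵢ) = (11713) ln(80.8/24.2) = 14121 J.
Leg (ii): W = 0.
Leg (iii): W = PΔV = (484)(24.2 − 80.8) = -27394 J.
W_net = 14121 − 27394 = -13273 J.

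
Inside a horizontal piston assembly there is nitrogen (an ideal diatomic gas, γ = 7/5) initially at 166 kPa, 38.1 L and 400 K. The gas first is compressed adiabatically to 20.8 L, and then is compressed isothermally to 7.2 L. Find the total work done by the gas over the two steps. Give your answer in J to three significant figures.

Step 1 (adiabatic): W = (P₁V₁ − P₂V₂)/(γ−1) = (6325 − 8057)/0.4 = -4331 J.
After step 1: P = 387.4 kPa, V = 20.8 L, T = 509.6 K.
Step 2 (isothermal): W = P₁V₁ ln(V₂/V₁) = (8057) ln(7.2/20.8) = -8548 J.
W_total = -4331 − 8548 = -12879 J.

W_total ≈ -12900 J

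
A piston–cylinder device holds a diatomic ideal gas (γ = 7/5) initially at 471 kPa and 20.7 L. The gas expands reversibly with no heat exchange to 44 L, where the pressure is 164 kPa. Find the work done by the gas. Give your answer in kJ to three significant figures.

W ≈ 6.33 kJ

Adiabatic: W = (P₁V₁ − P₂V₂)/(γ − 1) with γ = 7/5.
P₁V₁ = 9750 J, P₂V₂ = 7216 J.
W = (9750 − 7216) / 0.4 = 6334 J.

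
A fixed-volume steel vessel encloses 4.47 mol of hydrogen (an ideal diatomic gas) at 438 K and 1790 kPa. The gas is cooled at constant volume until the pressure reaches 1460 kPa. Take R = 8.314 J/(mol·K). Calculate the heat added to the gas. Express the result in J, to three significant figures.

Constant volume ⇒ W = 0, so Q = ΔU = nCᵥΔT with Cᵥ = 5R/2 = 20.79 J/(mol·K).
At constant V, T₂/T₁ = P₂/P₁ ⇒ ΔT = T₁(P₂/P₁ − 1) = 438·(1460/1790 − 1) = -80.75 K.
ΔU = (4.47)(20.79)(-80.75) = -7502 J.

Q ≈ -7500 J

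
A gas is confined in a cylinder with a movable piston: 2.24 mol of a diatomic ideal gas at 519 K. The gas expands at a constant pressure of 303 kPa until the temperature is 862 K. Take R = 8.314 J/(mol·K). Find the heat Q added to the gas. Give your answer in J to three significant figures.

Isobaric: W = nRΔT = (2.24)(8.314)(343) = 6388 J.
ΔU = nCᵥΔT with Cᵥ = 5R/2: ΔU = (2.24)(20.79)(343) = 15970 J.
Q = ΔU + W = 15970 + 6388 = 22357 J.

Q ≈ 22400 J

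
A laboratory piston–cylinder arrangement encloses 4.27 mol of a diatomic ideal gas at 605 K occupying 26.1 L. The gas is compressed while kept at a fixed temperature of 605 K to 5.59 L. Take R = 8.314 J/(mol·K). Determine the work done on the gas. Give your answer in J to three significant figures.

W ≈ 33100 J

Isothermal: W = nRT ln(V₂/V₁).
W = (4.27)(8.314)(605) × ln(5.59/26.1)
  = 21478 × -1.541
W_by_gas = -33097 J; work on gas = −W_by = 33097 J.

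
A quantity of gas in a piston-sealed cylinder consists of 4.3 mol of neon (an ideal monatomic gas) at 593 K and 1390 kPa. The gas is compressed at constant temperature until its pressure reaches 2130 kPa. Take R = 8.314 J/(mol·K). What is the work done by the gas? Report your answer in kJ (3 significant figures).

W ≈ -9.05 kJ

Isothermal process: W = nRT ln(V₂/V₁) = nRT ln(P₁/P₂).
W = (4.3)(8.314)(593) × ln(1390/2130)
  = 21200 × ln(0.6526) = 21200 × -0.4268
W_by_gas = -9048 J.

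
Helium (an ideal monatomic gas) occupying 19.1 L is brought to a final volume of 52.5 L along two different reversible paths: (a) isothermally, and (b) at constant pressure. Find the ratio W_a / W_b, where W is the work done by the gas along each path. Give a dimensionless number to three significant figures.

W_a / W_b ≈ 0.578

Path (a) isothermal: W = P₁V₁ ln(V₂/V₁) → W_a/(P₁V₁) = 1.011.
Path (b) isobaric: W = P₁(V₂ − V₁) → W_b/(P₁V₁) = 1.749.
W_a / W_b = 1.011 / 1.749 = 0.5782.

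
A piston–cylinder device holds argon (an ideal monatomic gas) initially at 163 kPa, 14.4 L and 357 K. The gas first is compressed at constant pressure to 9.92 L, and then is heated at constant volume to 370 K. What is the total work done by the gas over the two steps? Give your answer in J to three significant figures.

W_total ≈ -730 J

Step 1 (isobaric): W = PΔV = (163 kPa)(9.92 − 14.4 L) = -730.2 J.
Step 2 (isochoric): W = 0 (constant volume).
W_total = -730.2 + 0 = -730.2 J.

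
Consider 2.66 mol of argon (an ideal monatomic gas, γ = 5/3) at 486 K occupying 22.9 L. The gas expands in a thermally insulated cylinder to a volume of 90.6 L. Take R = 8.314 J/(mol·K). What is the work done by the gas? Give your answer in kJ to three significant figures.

W ≈ 9.68 kJ

Adiabatic: TV^(γ−1) = const with γ = 5/3.
T₂ = T₁ (V₁/V₂)^(γ−1) = 486 × (22.9/90.6)^0.667 = 486 × 0.3998 = 194.3 K.
W_by = nCᵥ(T₁ − T₂) = (2.66)(12.47)(486 − 194.3) = 9677 J.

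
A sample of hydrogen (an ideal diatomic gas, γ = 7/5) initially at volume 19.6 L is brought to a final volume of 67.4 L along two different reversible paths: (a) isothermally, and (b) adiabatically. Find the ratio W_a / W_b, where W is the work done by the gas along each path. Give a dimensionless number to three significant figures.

W_a / W_b ≈ 1.27

Path (a) isothermal: W = P₁V₁ ln(V₂/V₁) → W_a/(P₁V₁) = 1.235.
Path (b) adiabatic: W = P₁V₁(1 − (V₁/V₂)^(γ−1))/(γ−1) → W_b/(P₁V₁) = 0.9746.
W_a / W_b = 1.235 / 0.9746 = 1.267.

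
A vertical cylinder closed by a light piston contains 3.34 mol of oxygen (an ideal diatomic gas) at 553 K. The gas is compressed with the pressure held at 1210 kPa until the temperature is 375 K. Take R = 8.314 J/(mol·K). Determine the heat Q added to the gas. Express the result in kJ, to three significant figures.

Q ≈ -17.3 kJ

Isobaric: W = nRΔT = (3.34)(8.314)(-178) = -4943 J.
ΔU = nCᵥΔT with Cᵥ = 5R/2: ΔU = (3.34)(20.79)(-178) = -12357 J.
Q = ΔU + W = -12357 − 4943 = -17300 J.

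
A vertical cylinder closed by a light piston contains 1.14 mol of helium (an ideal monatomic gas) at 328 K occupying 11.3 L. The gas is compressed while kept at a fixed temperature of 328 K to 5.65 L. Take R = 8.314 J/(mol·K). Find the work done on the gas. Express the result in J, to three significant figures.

Isothermal: W = nRT ln(V₂/V₁).
W = (1.14)(8.314)(328) × ln(5.65/11.3)
  = 3109 × -0.6931
W_by_gas = -2155 J; work on gas = −W_by = 2155 J.

W ≈ 2150 J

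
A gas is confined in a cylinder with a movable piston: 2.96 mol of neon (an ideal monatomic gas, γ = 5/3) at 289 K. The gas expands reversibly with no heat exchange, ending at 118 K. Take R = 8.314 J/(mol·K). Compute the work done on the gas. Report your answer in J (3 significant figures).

Adiabatic ⇒ Q = 0, so W_by = −ΔU = nCᵥ(T₁ − T₂).
Cᵥ = 3R/2 = 12.47 J/(mol·K).
W = (2.96)(12.47)(289 − 118) = 6312 J.
Work on gas = −W_by = -6312 J.

W ≈ -6310 J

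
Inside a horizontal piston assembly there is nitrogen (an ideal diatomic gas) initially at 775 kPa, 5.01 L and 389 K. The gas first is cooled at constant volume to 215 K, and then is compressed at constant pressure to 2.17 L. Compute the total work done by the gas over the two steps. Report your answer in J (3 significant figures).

Step 1 (isochoric): W = 0 (constant volume).
After step 1: P = 428.3 kPa (V unchanged).
Step 2 (isobaric): W = PΔV = (428.3 kPa)(2.17 − 5.01 L) = -1216 J.
W_total = 0 − 1216 = -1216 J.

W_total ≈ -1220 J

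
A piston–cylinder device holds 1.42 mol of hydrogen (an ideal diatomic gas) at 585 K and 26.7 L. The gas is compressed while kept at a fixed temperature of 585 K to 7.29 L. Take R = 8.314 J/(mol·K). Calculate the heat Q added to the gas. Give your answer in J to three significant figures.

Isothermal ⇒ ΔU = 0, so Q = W = nRT ln(V₂/V₁).
Q = (1.42)(8.314)(585) ln(7.29/26.7) = 6906 × -1.298 = -8966 J.

Q ≈ -8970 J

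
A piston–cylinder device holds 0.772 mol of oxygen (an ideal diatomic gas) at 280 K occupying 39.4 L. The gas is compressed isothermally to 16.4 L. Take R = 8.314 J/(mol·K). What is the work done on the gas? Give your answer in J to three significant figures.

W ≈ 1580 J

Isothermal: W = nRT ln(V₂/V₁).
W = (0.772)(8.314)(280) × ln(16.4/39.4)
  = 1797 × -0.8765
W_by_gas = -1575 J; work on gas = −W_by = 1575 J.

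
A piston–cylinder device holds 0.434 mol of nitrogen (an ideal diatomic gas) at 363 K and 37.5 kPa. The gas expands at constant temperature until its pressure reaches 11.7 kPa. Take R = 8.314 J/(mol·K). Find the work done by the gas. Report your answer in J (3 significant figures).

W ≈ 1530 J

Isothermal process: W = nRT ln(V₂/V₁) = nRT ln(P₁/P₂).
W = (0.434)(8.314)(363) × ln(37.5/11.7)
  = 1310 × ln(3.205) = 1310 × 1.165
W_by_gas = 1526 J.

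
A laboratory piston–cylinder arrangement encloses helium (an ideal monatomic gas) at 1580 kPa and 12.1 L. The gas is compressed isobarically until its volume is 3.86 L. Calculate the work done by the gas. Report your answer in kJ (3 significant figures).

W ≈ -13.0 kJ

Isobaric: W = P ΔV.
W = (1580 kPa)(3.86 − 12.1 L) = (1580)(-8.24) = -13019 J.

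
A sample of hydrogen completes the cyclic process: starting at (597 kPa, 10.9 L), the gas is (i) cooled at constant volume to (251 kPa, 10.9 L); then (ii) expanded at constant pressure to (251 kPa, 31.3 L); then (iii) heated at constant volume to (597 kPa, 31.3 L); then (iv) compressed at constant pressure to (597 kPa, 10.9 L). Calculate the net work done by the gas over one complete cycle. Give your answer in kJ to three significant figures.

W_net ≈ -7.06 kJ

Constant-volume legs do no work.
W(ii) = (251)(31.3 − 10.9) = 5120 J; W(iv) = (597)(10.9 − 31.3) = -12179 J.
W_net = 5120 − 12179 = -7058 J (the counter-clockwise enclosed area).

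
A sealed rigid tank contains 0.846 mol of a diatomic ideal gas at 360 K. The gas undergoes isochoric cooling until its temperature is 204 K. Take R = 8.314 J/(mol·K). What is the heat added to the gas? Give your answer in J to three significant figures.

Q ≈ -2740 J

Constant volume ⇒ W = 0, so Q = ΔU = nCᵥΔT with Cᵥ = 5R/2 = 20.79 J/(mol·K).
ΔU = (0.846)(20.79)(204 − 360) = -2743 J.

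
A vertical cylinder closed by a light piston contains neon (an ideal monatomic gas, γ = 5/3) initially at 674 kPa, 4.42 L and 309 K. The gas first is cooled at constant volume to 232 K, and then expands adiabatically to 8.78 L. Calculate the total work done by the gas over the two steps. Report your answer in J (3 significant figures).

W_total ≈ 1230 J

Step 1 (isochoric): W = 0 (constant volume).
After step 1: P = 506 kPa (V unchanged).
Step 2 (adiabatic): W = (P₁V₁ − P₂V₂)/(γ−1) = (2237 − 1415)/0.667 = 1232 J.
W_total = 0 + 1232 = 1232 J.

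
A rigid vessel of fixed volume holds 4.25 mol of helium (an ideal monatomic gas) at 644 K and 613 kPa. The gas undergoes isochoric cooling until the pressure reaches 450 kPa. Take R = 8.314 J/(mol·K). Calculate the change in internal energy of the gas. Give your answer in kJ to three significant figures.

ΔU ≈ -9.08 kJ

Constant volume ⇒ W = 0, so Q = ΔU = nCᵥΔT with Cᵥ = 3R/2 = 12.47 J/(mol·K).
At constant V, T₂/T₁ = P₂/P₁ ⇒ ΔT = T₁(P₂/P₁ − 1) = 644·(450/613 − 1) = -171.2 K.
ΔU = (4.25)(12.47)(-171.2) = -9076 J.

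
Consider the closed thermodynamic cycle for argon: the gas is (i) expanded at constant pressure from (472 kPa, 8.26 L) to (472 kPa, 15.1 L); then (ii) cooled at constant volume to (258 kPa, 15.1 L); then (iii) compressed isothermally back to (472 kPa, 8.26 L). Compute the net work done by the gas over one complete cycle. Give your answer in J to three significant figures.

W_net ≈ 878 J

Leg (i): W = PΔV = (472)(15.1 − 8.26) = 3228 J.
Leg (ii): W = 0.
Leg (iii): W = PᵢVᵢ ln(V_f/Vᵢ) = (3896) ln(8.26/15.1) = -2350 J.
W_net = 3228 − 2350 = 878.3 J.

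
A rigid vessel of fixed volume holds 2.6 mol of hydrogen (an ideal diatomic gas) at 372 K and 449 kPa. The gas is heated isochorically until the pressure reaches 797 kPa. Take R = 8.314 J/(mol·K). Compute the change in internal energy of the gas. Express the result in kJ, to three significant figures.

ΔU ≈ 15.6 kJ

Constant volume ⇒ W = 0, so Q = ΔU = nCᵥΔT with Cᵥ = 5R/2 = 20.79 J/(mol·K).
At constant V, T₂/T₁ = P₂/P₁ ⇒ ΔT = T₁(P₂/P₁ − 1) = 372·(797/449 − 1) = 288.3 K.
ΔU = (2.6)(20.79)(288.3) = 15581 J.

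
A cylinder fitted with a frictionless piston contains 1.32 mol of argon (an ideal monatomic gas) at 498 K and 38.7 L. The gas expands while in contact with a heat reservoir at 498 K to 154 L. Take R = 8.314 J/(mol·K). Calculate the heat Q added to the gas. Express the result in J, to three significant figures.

Q ≈ 7550 J

Isothermal ⇒ ΔU = 0, so Q = W = nRT ln(V₂/V₁).
Q = (1.32)(8.314)(498) ln(154/38.7) = 5465 × 1.381 = 7548 J.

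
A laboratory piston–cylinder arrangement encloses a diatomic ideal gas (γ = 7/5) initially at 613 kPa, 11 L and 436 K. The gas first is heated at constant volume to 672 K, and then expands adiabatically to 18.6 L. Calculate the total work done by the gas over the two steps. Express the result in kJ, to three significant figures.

Step 1 (isochoric): W = 0 (constant volume).
After step 1: P = 944.8 kPa (V unchanged).
Step 2 (adiabatic): W = (P₁V₁ − P₂V₂)/(γ−1) = (10393 − 8423)/0.4 = 4924 J.
W_total = 0 + 4924 = 4924 J.

W_total ≈ 4.92 kJ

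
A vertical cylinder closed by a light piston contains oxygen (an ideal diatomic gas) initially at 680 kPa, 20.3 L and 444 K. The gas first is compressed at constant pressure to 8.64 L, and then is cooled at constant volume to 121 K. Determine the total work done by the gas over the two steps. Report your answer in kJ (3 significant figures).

Step 1 (isobaric): W = PΔV = (680 kPa)(8.64 − 20.3 L) = -7929 J.
Step 2 (isochoric): W = 0 (constant volume).
W_total = -7929 + 0 = -7929 J.

W_total ≈ -7.93 kJ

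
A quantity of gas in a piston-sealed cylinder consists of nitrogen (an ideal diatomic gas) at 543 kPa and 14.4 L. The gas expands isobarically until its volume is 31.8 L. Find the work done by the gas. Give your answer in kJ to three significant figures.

W ≈ 9.45 kJ

Isobaric: W = P ΔV.
W = (543 kPa)(31.8 − 14.4 L) = (543)(17.4) = 9448 J.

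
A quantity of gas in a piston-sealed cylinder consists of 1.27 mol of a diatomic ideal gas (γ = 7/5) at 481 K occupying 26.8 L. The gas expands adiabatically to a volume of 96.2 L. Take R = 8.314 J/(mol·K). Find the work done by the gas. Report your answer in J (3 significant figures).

Adiabatic: TV^(γ−1) = const with γ = 7/5.
T₂ = T₁ (V₁/V₂)^(γ−1) = 481 × (26.8/96.2)^0.4 = 481 × 0.5998 = 288.5 K.
W_by = nCᵥ(T₁ − T₂) = (1.27)(20.79)(481 − 288.5) = 5082 J.

W ≈ 5080 J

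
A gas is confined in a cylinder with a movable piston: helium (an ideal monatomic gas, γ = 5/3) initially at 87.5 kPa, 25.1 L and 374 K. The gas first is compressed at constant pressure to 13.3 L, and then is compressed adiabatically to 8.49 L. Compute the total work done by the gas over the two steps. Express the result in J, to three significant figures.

W_total ≈ -1640 J

Step 1 (isobaric): W = PΔV = (87.5 kPa)(13.3 − 25.1 L) = -1032 J.
After step 1: P = 87.5 kPa, V = 13.3 L, T = 198.2 K.
Step 2 (adiabatic): W = (P₁V₁ − P₂V₂)/(γ−1) = (1164 − 1570)/0.667 = -609 J.
W_total = -1032 − 609 = -1641 J.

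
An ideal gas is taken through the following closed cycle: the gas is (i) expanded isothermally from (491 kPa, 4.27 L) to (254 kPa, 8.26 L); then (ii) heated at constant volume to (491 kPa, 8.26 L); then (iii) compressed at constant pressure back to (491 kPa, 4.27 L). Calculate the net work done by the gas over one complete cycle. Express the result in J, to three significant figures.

Leg (i): W = PᵢVᵢ ln(V_f/Vᵢ) = (2097) ln(8.26/4.27) = 1383 J.
Leg (ii): W = 0.
Leg (iii): W = PΔV = (491)(4.27 − 8.26) = -1959 J.
W_net = 1383 − 1959 = -575.8 J.

W_net ≈ -576 J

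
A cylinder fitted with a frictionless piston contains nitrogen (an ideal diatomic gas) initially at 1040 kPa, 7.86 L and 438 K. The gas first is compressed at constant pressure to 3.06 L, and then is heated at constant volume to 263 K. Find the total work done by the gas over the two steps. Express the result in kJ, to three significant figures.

Step 1 (isobaric): W = PΔV = (1040 kPa)(3.06 − 7.86 L) = -4992 J.
Step 2 (isochoric): W = 0 (constant volume).
W_total = -4992 + 0 = -4992 J.

W_total ≈ -4.99 kJ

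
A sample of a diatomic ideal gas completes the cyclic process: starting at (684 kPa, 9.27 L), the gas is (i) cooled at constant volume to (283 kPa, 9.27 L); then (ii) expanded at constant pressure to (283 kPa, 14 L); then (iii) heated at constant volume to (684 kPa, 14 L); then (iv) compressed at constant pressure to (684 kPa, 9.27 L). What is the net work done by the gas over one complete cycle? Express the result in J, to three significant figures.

Constant-volume legs do no work.
W(ii) = (283)(14 − 9.27) = 1339 J; W(iv) = (684)(9.27 − 14) = -3235 J.
W_net = 1339 − 3235 = -1897 J (the counter-clockwise enclosed area).

W_net ≈ -1900 J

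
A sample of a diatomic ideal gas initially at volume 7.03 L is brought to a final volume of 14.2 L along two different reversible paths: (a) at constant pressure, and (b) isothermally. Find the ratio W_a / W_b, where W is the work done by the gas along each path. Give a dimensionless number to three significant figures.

W_a / W_b ≈ 1.45

Path (a) isobaric: W = P₁(V₂ − V₁) → W_a/(P₁V₁) = 1.02.
Path (b) isothermal: W = P₁V₁ ln(V₂/V₁) → W_b/(P₁V₁) = 0.7031.
W_a / W_b = 1.02 / 0.7031 = 1.451.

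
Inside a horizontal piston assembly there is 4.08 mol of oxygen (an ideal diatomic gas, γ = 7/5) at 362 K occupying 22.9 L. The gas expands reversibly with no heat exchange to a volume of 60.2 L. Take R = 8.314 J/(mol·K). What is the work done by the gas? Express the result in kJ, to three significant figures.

W ≈ 9.84 kJ

Adiabatic: TV^(γ−1) = const with γ = 7/5.
T₂ = T₁ (V₁/V₂)^(γ−1) = 362 × (22.9/60.2)^0.4 = 362 × 0.6794 = 245.9 K.
W_by = nCᵥ(T₁ − T₂) = (4.08)(20.79)(362 − 245.9) = 9843 J.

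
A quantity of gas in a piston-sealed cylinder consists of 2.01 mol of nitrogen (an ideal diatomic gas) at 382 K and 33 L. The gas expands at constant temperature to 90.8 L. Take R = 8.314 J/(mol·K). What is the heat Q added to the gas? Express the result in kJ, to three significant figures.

Q ≈ 6.46 kJ

Isothermal ⇒ ΔU = 0, so Q = W = nRT ln(V₂/V₁).
Q = (2.01)(8.314)(382) ln(90.8/33) = 6384 × 1.012 = 6461 J.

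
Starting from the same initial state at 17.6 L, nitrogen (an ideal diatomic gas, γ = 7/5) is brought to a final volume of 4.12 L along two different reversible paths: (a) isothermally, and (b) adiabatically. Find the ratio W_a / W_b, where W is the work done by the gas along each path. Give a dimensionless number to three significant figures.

W_a / W_b ≈ 0.738

Path (a) isothermal: W = P₁V₁ ln(V₂/V₁) → W_a/(P₁V₁) = -1.452.
Path (b) adiabatic: W = P₁V₁(1 − (V₁/V₂)^(γ−1))/(γ−1) → W_b/(P₁V₁) = -1.969.
W_a / W_b = -1.452 / -1.969 = 0.7375.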